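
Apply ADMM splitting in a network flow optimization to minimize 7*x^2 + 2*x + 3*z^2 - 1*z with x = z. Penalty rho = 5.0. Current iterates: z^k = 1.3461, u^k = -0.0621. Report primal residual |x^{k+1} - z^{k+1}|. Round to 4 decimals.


ADMM iteration with rho = 5.0, z^k = 1.3461, u^k = -0.0621
Step 1: x-update.
Minimize 7*x^2 + 2*x + (5.0/2)*(x - 1.3461 - 0.0621)^2
FOC: (2*7 + 5.0)*x = -2 + 5.0*(1.3461 + 0.0621)
x^{k+1} = 0.2653
Step 2: z-update.
Minimize 3*z^2 - 1*z + (5.0/2)*(0.2653 - z - 0.0621)^2
FOC: (2*3 + 5.0)*z = 1 + 5.0*(0.2653 - 0.0621)
z^{k+1} = 0.1833
Step 3: u-update.
u^{k+1} = -0.0621 + 0.2653 - 0.1833 = 0.0199
Step 4: Primal residual = |0.2653 - 0.1833| = 0.082


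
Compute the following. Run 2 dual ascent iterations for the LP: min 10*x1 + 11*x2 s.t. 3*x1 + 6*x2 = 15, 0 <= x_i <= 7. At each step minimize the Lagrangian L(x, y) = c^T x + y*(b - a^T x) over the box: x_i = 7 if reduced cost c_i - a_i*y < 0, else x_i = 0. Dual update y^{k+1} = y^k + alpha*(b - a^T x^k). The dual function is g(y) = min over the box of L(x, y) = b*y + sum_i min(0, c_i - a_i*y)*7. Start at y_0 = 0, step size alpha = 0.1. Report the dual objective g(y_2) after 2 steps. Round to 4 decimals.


Dual ascent for LP: min 10*x1 + 11*x2, 3*x1 + 6*x2 = 15, 0 <= x_i <= 7
Step 1: y^k = 0.0, reduced costs: (10.0, 11.0)
  x^k = (0.0, 0.0), subgradient = b - a^T x = 15.0
  y^{k+1} = 0.0 + 0.1*15.0 = 1.5
Step 2: y^k = 1.5, reduced costs: (5.5, 2.0)
  x^k = (0.0, 0.0), subgradient = b - a^T x = 15.0
  y^{k+1} = 1.5 + 0.1*15.0 = 3.0
Dual objective at y_2 = 3.0: reduced costs (1.0, -7.0), box minimizer x = (0.0, 7.0)
g(y_2) = b*y + (c1 - a1*y)*x1 + (c2 - a2*y)*x2 = 15*3.0 + 1.0*0.0 + (-7.0)*7.0 = 45.0 + 0.0 - 49.0 = -4.0


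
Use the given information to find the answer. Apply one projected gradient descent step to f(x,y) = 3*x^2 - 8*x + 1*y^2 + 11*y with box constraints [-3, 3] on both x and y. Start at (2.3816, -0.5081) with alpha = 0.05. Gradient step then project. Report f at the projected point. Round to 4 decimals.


Step 1: Compute gradient at (2.3816, -0.5081).
grad_x = 2*3*2.3816 - 8 = 6.2896
grad_y = 2*1*-0.5081 + 11 = 9.9838
Step 2: Gradient step.
x_raw = 2.3816 - 0.05*6.2896 = 2.0671
y_raw = -0.5081 - 0.05*9.9838 = -1.0073
Step 3: Project onto [-3, 3].
x_proj = clip(2.0671) = 2.0671
y_proj = clip(-1.0073) = -1.0073
Step 4: Evaluate f.
f(2.0671, -1.0073) = -13.7836


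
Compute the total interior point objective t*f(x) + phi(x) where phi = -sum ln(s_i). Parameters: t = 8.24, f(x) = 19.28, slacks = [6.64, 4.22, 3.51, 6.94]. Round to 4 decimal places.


Step 1: Compute log-barrier.
ln values: [1.8931, 1.4398, 1.2556, 1.9373]
phi = -(1.8931 + 1.4398 + 1.2556 + 1.9373) = -6.5259
Step 2: Compute augmented objective.
t*f(x) = 8.24*19.28 = 158.8672
Total = 158.8672 - 6.5259 = 152.3413


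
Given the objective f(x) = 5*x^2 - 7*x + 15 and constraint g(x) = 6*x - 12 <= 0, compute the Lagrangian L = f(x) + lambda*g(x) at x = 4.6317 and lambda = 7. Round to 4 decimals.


Step 1: Evaluate f(x).
f(4.6317) = 5*4.6317^2 - 7*4.6317 + 15 = 89.8413
Step 2: Evaluate g(x).
g(4.6317) = 6*4.6317 - 12 = 15.7902
Step 3: Compute Lagrangian.
L = 89.8413 + 7*15.7902 = 200.3727


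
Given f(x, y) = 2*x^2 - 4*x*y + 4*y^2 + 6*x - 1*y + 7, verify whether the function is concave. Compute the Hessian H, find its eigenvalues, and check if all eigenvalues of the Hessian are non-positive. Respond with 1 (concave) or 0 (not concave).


The Hessian of f(x,y) = 2*x^2 - 4*x*y + 4*y^2 + 6*x - 1*y + 7 is:
H = [[4, -4], [-4, 8]]
Trace = 4 + 8 = 12
Determinant = 4*8 - (-4)^2 = 16
Discriminant = (12)^2 - 4*16 = 80.0
Eigenvalues: lambda_1 = 1.5279, lambda_2 = 10.4721
The function is not concave.

0


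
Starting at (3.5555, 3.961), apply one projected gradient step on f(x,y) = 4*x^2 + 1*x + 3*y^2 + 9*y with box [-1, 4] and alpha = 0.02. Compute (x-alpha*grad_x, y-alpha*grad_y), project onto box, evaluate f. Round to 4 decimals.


Step 1: Compute gradient at (3.5555, 3.961).
grad_x = 2*4*3.5555 + 1 = 29.444
grad_y = 2*3*3.961 + 9 = 32.766
Step 2: Gradient step.
x_raw = 3.5555 - 0.02*29.444 = 2.9666
y_raw = 3.961 - 0.02*32.766 = 3.3057
Step 3: Project onto [-1, 4].
x_proj = clip(2.9666) = 2.9666
y_proj = clip(3.3057) = 3.3057
Step 4: Evaluate f.
f(2.9666, 3.3057) = 100.7036


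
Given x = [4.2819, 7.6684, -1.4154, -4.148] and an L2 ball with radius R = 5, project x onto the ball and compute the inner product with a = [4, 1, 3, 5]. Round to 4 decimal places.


Step 1: Compute ||x|| (intermediates to 6 decimals).
||x|| = sqrt(4.2819^2 + 7.6684^2 + (-1.4154)^2 + (-4.148)^2) = 9.815716
Step 2: Project.
Since ||x|| > R, scale = R/||x|| = 5/9.815716 = 0.509387, proj(x) = scale * x
proj(x) = [2.181144, 3.906183, -0.720986, -2.112937]
Step 3: Dot product.
a^T * proj(x) = 4*2.181144 + 1*3.906183 + 3*(-0.720986) + 5*(-2.112937) = -0.0969


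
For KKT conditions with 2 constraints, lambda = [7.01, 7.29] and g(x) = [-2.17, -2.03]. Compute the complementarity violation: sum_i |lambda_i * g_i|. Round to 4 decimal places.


KKT complementary slackness check:
lambda_1 * g_1 = 7.01 * -2.17 = -15.2117
lambda_2 * g_2 = 7.29 * -2.03 = -14.7987
Total violation = 15.2117 + 14.7987 = 30.0104


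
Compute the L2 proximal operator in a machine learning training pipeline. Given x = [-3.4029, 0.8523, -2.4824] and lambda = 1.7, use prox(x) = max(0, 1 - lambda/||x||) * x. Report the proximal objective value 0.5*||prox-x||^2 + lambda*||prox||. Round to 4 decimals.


Step 1: Compute ||x||.
||x|| = 4.2975
Step 2: Compute scaling factor.
scale = max(0, 1 - 1.7/4.2975) = 0.6044
Step 3: prox(x) = [-2.0568, 0.5151, -1.5004]
||prox(x)|| = 2.5975
Step 4: Proximal objective.
0.5*||prox-x||^2 = 1.445
lambda*||prox|| = 4.4158
Total = 5.8607


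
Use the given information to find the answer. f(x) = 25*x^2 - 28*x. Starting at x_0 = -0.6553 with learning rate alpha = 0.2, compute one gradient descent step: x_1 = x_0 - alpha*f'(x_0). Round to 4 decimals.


We compute the gradient at x_0 and apply the update.
f'(x) = 50*x - 28
f'(-0.6553) = 50*-0.6553 - 28 = -60.765
x_1 = -0.6553 - 0.2*-60.765 = 11.4977


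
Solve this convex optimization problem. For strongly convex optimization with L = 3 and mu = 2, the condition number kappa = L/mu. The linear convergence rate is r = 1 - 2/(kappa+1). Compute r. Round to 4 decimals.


Step 1: Compute the condition number.
kappa = L/mu = 3/2 = 1.5
Step 2: Compute the convergence rate.
r = 1 - 2/(kappa + 1) = 1 - 2*mu/(L + mu) = (L - mu)/(L + mu) = 1/5 = 0.2


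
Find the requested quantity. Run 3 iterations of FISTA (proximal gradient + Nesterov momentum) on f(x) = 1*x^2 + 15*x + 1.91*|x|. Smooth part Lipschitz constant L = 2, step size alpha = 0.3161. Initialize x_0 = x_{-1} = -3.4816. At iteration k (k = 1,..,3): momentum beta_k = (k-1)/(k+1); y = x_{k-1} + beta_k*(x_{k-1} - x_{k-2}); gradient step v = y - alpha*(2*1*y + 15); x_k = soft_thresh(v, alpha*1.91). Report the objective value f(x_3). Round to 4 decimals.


FISTA on f(x) = 1*x^2 + 15*x + 1.91*|x|
L = 2, alpha = 0.3161
Iteration 1: beta = 0.0, y = -3.4816 + 0.0*(-3.4816 + 3.4816) = -3.4816
  grad(y) = 8.0368, v = y - alpha*grad = -6.022
  prox(v) = soft_thresh(-6.022, 0.6038) = -5.4183
Iteration 2: beta = 0.3333, y = -5.4183 + 0.3333*(-5.4183 + 3.4816) = -6.0638
  grad(y) = 2.8723, v = y - alpha*grad = -6.9718
  prox(v) = soft_thresh(-6.9718, 0.6038) = -6.368
Iteration 3: beta = 0.5, y = -6.368 + 0.5*(-6.368 + 5.4183) = -6.8429
  grad(y) = 1.3142, v = y - alpha*grad = -7.2583
  prox(v) = soft_thresh(-7.2583, 0.6038) = -6.6546
f(x_3) = 1*(-6.6546)^2 + 15*(-6.6546) + 1.91*|-6.6546| = -42.825


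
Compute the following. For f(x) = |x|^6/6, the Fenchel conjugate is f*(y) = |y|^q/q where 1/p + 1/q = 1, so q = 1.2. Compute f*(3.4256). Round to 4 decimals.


The conjugate exponent q satisfies 1/p + 1/q = 1.
p = 6, so q = 6/(6 - 1) = 1.2
|y|^q = 3.4256^1.2 = 4.3821
f*(3.4256) = 4.3821 / 1.2 = 3.6518


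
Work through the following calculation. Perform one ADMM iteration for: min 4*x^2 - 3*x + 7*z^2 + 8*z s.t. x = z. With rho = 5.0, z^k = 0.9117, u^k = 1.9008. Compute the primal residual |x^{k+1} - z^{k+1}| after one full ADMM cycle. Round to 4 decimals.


ADMM iteration with rho = 5.0, z^k = 0.9117, u^k = 1.9008
Step 1: x-update.
Minimize 4*x^2 - 3*x + (5.0/2)*(x - 0.9117 + 1.9008)^2
FOC: (2*4 + 5.0)*x = 3 + 5.0*(0.9117 - 1.9008)
x^{k+1} = -0.1497
Step 2: z-update.
Minimize 7*z^2 + 8*z + (5.0/2)*(-0.1497 - z + 1.9008)^2
FOC: (2*7 + 5.0)*z = -8 + 5.0*(-0.1497 + 1.9008)
z^{k+1} = 0.0398
Step 3: u-update.
u^{k+1} = 1.9008 - 0.1497 - 0.0398 = 1.7114
Step 4: Primal residual = |-0.1497 - 0.0398| = 0.1894


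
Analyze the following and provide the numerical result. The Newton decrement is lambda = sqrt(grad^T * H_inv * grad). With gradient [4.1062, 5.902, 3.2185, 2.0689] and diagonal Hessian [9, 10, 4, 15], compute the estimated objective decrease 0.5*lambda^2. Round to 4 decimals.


Step 1: H is diagonal, so H^(-1) * g = [0.4562, 0.5902, 0.8046, 0.1379].
Step 2: g^T H^(-1) g = sum_i g_i^2 / H_ii
  = (4.1062)^2/9 + (5.902)^2/10 + (3.2185)^2/4 + (2.0689)^2/15
  = 1.8734 + 3.4834 + 2.5897 + 0.2854 = 8.2318
Step 3: Objective decrease = 0.5 * g^T H^(-1) g = 4.1159


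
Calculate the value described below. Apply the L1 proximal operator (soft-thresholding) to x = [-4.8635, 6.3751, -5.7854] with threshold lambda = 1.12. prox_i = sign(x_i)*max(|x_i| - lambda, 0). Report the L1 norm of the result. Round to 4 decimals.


Soft-thresholding with lambda = 1.12:
prox(-4.8635) = sign(-4.8635)*max(|-4.8635| - 1.12, 0) = -3.7435
prox(6.3751) = sign(6.3751)*max(|6.3751| - 1.12, 0) = 5.2551
prox(-5.7854) = sign(-5.7854)*max(|-5.7854| - 1.12, 0) = -4.6654
prox(x) = [-3.7435, 5.2551, -4.6654]
||prox(x)||_1 = 3.7435 + 5.2551 + 4.6654 = 13.664


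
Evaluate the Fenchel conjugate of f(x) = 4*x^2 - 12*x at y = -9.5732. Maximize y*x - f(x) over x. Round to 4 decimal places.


f*(y) = sup_x {y*x - a*x^2 - b*x} = sup_x {(y-b)*x - a*x^2}
FOC: (y - b) - 2a*x = 0 => x* = (y - b)/(2a)
x* = (-9.5732 + 12)/(2*4) = 0.3034
f*(-9.5732) = (y-b)^2/(4a) = (-9.5732 + 12)^2/(4*4)
= 5.8894/16 = 0.3681


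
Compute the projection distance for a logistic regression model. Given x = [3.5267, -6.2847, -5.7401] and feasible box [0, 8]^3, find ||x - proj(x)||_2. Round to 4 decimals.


Project each component onto [0, 8].
clip(3.5267) = 3.5267, clip(-6.2847) = 0.0, clip(-5.7401) = 0.0
Projection = [3.5267, 0.0, 0.0]
Squared diffs: [0.0, 39.4975, 32.9487]
Distance = sqrt(72.4462) = 8.5115


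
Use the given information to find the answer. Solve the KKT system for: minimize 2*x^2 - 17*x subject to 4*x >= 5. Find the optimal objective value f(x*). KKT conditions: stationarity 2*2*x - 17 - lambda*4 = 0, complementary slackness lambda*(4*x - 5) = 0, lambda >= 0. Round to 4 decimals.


Step 1: Try lambda = 0 (constraint inactive).
Stationarity: 2*2*x - 17 = 0
x* = 17/(2*2) = 4.25
Check constraint: 4*4.25 = 17.0 >= 5 -- satisfied.
Step 2: Compute optimal value.
f(x*) = 2*4.25^2 - 17*4.25 = -36.125


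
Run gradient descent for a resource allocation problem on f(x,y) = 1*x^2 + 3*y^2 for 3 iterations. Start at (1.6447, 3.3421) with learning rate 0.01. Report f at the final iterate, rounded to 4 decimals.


Gradient descent on f(x,y) = 1*x^2 + 3*y^2.
Starting point: (1.6447, 3.3421), alpha = 0.01
Step 1: grad_x = 2*1*1.6447 = 3.2894, grad_y = 2*3*3.3421 = 20.0526
  x_1 = 1.6447 - 0.01*3.2894 = 1.6118
  y_1 = 3.3421 - 0.01*20.0526 = 3.1416
Step 2: grad_x = 2*1*1.6118 = 3.2236, grad_y = 2*3*3.1416 = 18.8494
  x_2 = 1.6118 - 0.01*3.2236 = 1.5796
  y_2 = 3.1416 - 0.01*18.8494 = 2.9531
Step 3: grad_x = 2*1*1.5796 = 3.1591, grad_y = 2*3*2.9531 = 17.7185
  x_3 = 1.5796 - 0.01*3.1591 = 1.548
  y_3 = 2.9531 - 0.01*17.7185 = 2.7759
f(1.548, 2.7759) = 1*1.548^2 + 3*2.7759^2 = 25.513


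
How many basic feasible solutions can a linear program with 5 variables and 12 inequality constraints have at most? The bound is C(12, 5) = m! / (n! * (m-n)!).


Each vertex corresponds to some choice of n active constraints out of m, so the number of vertices is at most C(m, n) = m! / (n!(m-n)!).
m = 12, n = 5
Numerator: 12 * 11 * 10 * 9 * 8
Denominator: 5! = 120
C(12, 5) = 792


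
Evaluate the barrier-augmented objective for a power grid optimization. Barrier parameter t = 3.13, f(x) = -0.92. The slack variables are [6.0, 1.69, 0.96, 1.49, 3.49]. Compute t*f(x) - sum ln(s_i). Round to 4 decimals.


Step 1: Compute log-barrier.
ln values: [1.7918, 0.5247, -0.0408, 0.3988, 1.2499]
phi = -(1.7918 + 0.5247 - 0.0408 + 0.3988 + 1.2499) = -3.9243
Step 2: Compute augmented objective.
t*f(x) = 3.13*-0.92 = -2.8796
Total = -2.8796 - 3.9243 = -6.8039


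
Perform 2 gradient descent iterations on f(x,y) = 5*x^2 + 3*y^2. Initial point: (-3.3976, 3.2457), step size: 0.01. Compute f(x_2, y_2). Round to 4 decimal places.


Gradient descent on f(x,y) = 5*x^2 + 3*y^2.
Starting point: (-3.3976, 3.2457), alpha = 0.01
Step 1: grad_x = 2*5*-3.3976 = -33.976, grad_y = 2*3*3.2457 = 19.4742
  x_1 = -3.3976 - 0.01*-33.976 = -3.0578
  y_1 = 3.2457 - 0.01*19.4742 = 3.051
Step 2: grad_x = 2*5*-3.0578 = -30.5784, grad_y = 2*3*3.051 = 18.3057
  x_2 = -3.0578 - 0.01*-30.5784 = -2.7521
  y_2 = 3.051 - 0.01*18.3057 = 2.8679
f(-2.7521, 2.8679) = 5*(-2.7521)^2 + 3*2.8679^2 = 62.5436


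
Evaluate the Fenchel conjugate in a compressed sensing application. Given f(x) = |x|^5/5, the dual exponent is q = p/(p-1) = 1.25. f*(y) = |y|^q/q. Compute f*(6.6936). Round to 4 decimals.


The conjugate exponent q satisfies 1/p + 1/q = 1.
p = 5, so q = 5/(5 - 1) = 1.25
|y|^q = 6.6936^1.25 = 10.7665
f*(6.6936) = 10.7665 / 1.25 = 8.6132


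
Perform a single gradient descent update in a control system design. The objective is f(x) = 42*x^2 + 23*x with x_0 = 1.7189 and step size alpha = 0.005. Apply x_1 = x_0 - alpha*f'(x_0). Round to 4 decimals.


We compute the gradient at x_0 and apply the update.
f'(x) = 84*x + 23
f'(1.7189) = 84*1.7189 + 23 = 167.3876
x_1 = 1.7189 - 0.005*167.3876 = 0.882


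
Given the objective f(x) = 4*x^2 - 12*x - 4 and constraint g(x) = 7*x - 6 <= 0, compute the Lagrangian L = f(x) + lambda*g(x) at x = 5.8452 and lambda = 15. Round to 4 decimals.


Step 1: Evaluate f(x).
f(5.8452) = 4*5.8452^2 - 12*5.8452 - 4 = 62.5231
Step 2: Evaluate g(x).
g(5.8452) = 7*5.8452 - 6 = 34.9164
Step 3: Compute Lagrangian.
L = 62.5231 + 15*34.9164 = 586.2691


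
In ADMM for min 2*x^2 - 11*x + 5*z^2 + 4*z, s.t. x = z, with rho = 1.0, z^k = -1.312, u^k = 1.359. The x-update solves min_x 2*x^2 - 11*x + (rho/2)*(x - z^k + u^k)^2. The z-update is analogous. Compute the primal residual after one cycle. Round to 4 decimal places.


ADMM iteration with rho = 1.0, z^k = -1.312, u^k = 1.359
Step 1: x-update.
Minimize 2*x^2 - 11*x + (1.0/2)*(x + 1.312 + 1.359)^2
FOC: (2*2 + 1.0)*x = 11 + 1.0*(-1.312 - 1.359)
x^{k+1} = 1.6658
Step 2: z-update.
Minimize 5*z^2 + 4*z + (1.0/2)*(1.6658 - z + 1.359)^2
FOC: (2*5 + 1.0)*z = -4 + 1.0*(1.6658 + 1.359)
z^{k+1} = -0.0887
Step 3: u-update.
u^{k+1} = 1.359 + 1.6658 + 0.0887 = 3.1135
Step 4: Primal residual = |1.6658 + 0.0887| = 1.7545


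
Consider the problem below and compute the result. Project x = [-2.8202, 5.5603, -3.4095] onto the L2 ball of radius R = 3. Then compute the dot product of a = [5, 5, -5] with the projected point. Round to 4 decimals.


Step 1: Compute ||x|| (intermediates to 6 decimals).
||x|| = sqrt((-2.8202)^2 + 5.5603^2 + (-3.4095)^2) = 7.105994
Step 2: Project.
Since ||x|| > R, scale = R/||x|| = 3/7.105994 = 0.422179, proj(x) = scale * x
proj(x) = [-1.190629, 2.347442, -1.439419]
Step 3: Dot product.
a^T * proj(x) = 5*(-1.190629) + 5*2.347442 - 5*(-1.439419) = 12.9812


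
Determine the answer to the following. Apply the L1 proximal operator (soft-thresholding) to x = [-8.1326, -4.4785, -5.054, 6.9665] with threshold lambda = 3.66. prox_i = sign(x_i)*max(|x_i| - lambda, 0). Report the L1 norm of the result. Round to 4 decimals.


Soft-thresholding with lambda = 3.66:
prox(-8.1326) = sign(-8.1326)*max(|-8.1326| - 3.66, 0) = -4.4726
prox(-4.4785) = sign(-4.4785)*max(|-4.4785| - 3.66, 0) = -0.8185
prox(-5.054) = sign(-5.054)*max(|-5.054| - 3.66, 0) = -1.394
prox(6.9665) = sign(6.9665)*max(|6.9665| - 3.66, 0) = 3.3065
prox(x) = [-4.4726, -0.8185, -1.394, 3.3065]
||prox(x)||_1 = 4.4726 + 0.8185 + 1.394 + 3.3065 = 9.9916


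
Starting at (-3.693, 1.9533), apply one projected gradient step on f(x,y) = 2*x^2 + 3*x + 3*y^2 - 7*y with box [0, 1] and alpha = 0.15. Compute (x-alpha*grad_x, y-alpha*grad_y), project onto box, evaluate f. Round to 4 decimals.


Step 1: Compute gradient at (-3.693, 1.9533).
grad_x = 2*2*-3.693 + 3 = -11.772
grad_y = 2*3*1.9533 - 7 = 4.7198
Step 2: Gradient step.
x_raw = -3.693 - 0.15*-11.772 = -1.9272
y_raw = 1.9533 - 0.15*4.7198 = 1.2453
Step 3: Project onto [0, 1].
x_proj = clip(-1.9272) = 0.0
y_proj = clip(1.2453) = 1.0
Step 4: Evaluate f.
f(0.0, 1.0) = -4.0


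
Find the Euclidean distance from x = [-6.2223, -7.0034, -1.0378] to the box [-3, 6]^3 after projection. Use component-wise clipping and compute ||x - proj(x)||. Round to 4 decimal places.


Project each component onto [-3, 6].
clip(-6.2223) = -3.0, clip(-7.0034) = -3.0, clip(-1.0378) = -1.0378
Projection = [-3.0, -3.0, -1.0378]
Squared diffs: [10.3832, 16.0272, 0.0]
Distance = sqrt(26.4104) = 5.1391


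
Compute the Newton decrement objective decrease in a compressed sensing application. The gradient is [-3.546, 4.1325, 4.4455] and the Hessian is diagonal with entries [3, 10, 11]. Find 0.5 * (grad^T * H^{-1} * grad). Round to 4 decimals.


Step 1: H is diagonal, so H^(-1) * g = [-1.182, 0.4133, 0.4041].
Step 2: g^T H^(-1) g = sum_i g_i^2 / H_ii
  = (-3.546)^2/3 + (4.1325)^2/10 + (4.4455)^2/11
  = 4.1914 + 1.7078 + 1.7966 = 7.6957
Step 3: Objective decrease = 0.5 * g^T H^(-1) g = 3.8479


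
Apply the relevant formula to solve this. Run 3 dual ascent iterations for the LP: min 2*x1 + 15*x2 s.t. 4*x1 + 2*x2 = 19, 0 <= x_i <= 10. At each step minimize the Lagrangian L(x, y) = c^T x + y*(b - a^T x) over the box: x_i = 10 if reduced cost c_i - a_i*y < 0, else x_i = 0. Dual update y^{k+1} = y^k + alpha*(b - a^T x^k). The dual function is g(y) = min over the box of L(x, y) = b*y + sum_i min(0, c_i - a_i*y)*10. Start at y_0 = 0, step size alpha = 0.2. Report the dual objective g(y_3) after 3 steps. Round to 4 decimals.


Dual ascent for LP: min 2*x1 + 15*x2, 4*x1 + 2*x2 = 19, 0 <= x_i <= 10
Step 1: y^k = 0.0, reduced costs: (2.0, 15.0)
  x^k = (0.0, 0.0), subgradient = b - a^T x = 19.0
  y^{k+1} = 0.0 + 0.2*19.0 = 3.8
Step 2: y^k = 3.8, reduced costs: (-13.2, 7.4)
  x^k = (10.0, 0.0), subgradient = b - a^T x = -21.0
  y^{k+1} = 3.8 + 0.2*-21.0 = -0.4
Step 3: y^k = -0.4, reduced costs: (3.6, 15.8)
  x^k = (0.0, 0.0), subgradient = b - a^T x = 19.0
  y^{k+1} = -0.4 + 0.2*19.0 = 3.4
Dual objective at y_3 = 3.4: reduced costs (-11.6, 8.2), box minimizer x = (10.0, 0.0)
g(y_3) = b*y + (c1 - a1*y)*x1 + (c2 - a2*y)*x2 = 19*3.4 + (-11.6)*10.0 + 8.2*0.0 = 64.6 - 116.0 + 0.0 = -51.4


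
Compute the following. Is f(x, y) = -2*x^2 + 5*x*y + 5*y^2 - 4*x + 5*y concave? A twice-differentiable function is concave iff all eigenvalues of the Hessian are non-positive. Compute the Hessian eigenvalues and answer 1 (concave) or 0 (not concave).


The Hessian of f(x,y) = -2*x^2 + 5*x*y + 5*y^2 - 4*x + 5*y is:
H = [[-4, 5], [5, 10]]
Trace = -4 + 10 = 6
Determinant = -4*10 - (5)^2 = -65
Discriminant = (6)^2 - 4*-65 = 296.0
Eigenvalues: lambda_1 = -5.6023, lambda_2 = 11.6023
The function is not concave.

0


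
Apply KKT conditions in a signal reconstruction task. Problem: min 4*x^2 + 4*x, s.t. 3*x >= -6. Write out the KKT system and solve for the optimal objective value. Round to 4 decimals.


Step 1: Try lambda = 0 (constraint inactive).
Stationarity: 2*4*x + 4 = 0
x* = -4/(2*4) = -0.5
Check constraint: 3*-0.5 = -1.5 >= -6 -- satisfied.
Step 2: Compute optimal value.
f(x*) = 4*(-0.5)^2 + 4*(-0.5) = -1.0


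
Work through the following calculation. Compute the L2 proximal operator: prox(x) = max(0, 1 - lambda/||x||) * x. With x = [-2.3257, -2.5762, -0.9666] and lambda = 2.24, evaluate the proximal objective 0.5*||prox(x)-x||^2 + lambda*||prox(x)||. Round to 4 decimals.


Step 1: Compute ||x||.
||x|| = 3.6028
Step 2: Compute scaling factor.
scale = max(0, 1 - 2.24/3.6028) = 0.3783
Step 3: prox(x) = [-0.8797, -0.9745, -0.3656]
||prox(x)|| = 1.3628
Step 4: Proximal objective.
0.5*||prox-x||^2 = 2.5088
lambda*||prox|| = 3.0527
Total = 5.5614


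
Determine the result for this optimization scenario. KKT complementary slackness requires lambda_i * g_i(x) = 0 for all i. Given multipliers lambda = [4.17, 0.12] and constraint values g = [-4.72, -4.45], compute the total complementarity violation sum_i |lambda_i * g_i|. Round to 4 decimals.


KKT complementary slackness check:
lambda_1 * g_1 = 4.17 * -4.72 = -19.6824
lambda_2 * g_2 = 0.12 * -4.45 = -0.534
Total violation = 19.6824 + 0.534 = 20.2164


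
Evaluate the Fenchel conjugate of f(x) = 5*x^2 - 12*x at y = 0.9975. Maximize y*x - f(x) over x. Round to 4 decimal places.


f*(y) = sup_x {y*x - a*x^2 - b*x} = sup_x {(y-b)*x - a*x^2}
FOC: (y - b) - 2a*x = 0 => x* = (y - b)/(2a)
x* = (0.9975 + 12)/(2*5) = 1.2998
f*(0.9975) = (y-b)^2/(4a) = (0.9975 + 12)^2/(4*5)
= 168.935/20 = 8.4468


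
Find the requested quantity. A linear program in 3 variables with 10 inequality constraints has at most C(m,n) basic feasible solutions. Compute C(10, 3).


Each vertex corresponds to some choice of n active constraints out of m, so the number of vertices is at most C(m, n) = m! / (n!(m-n)!).
m = 10, n = 3
Numerator: 10 * 9 * 8
Denominator: 3! = 6
C(10, 3) = 120


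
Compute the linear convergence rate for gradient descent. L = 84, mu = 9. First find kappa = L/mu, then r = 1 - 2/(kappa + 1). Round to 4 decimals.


Step 1: Compute the condition number.
kappa = L/mu = 84/9 = 9.3333
Step 2: Compute the convergence rate.
r = 1 - 2/(kappa + 1) = 1 - 2*mu/(L + mu) = (L - mu)/(L + mu) = 75/93 = 0.8065


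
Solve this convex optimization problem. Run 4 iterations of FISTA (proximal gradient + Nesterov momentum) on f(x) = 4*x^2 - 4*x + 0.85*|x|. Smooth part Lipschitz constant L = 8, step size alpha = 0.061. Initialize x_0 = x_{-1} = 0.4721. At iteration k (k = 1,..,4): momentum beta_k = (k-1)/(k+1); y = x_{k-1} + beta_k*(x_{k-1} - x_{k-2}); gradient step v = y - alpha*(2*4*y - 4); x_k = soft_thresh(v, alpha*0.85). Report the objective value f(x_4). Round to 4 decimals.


FISTA on f(x) = 4*x^2 - 4*x + 0.85*|x|
L = 8, alpha = 0.061
Iteration 1: beta = 0.0, y = 0.4721 + 0.0*(0.4721 - 0.4721) = 0.4721
  grad(y) = -0.2232, v = y - alpha*grad = 0.4857
  prox(v) = soft_thresh(0.4857, 0.0519) = 0.4339
Iteration 2: beta = 0.3333, y = 0.4339 + 0.3333*(0.4339 - 0.4721) = 0.4211
  grad(y) = -0.631, v = y - alpha*grad = 0.4596
  prox(v) = soft_thresh(0.4596, 0.0519) = 0.4078
Iteration 3: beta = 0.5, y = 0.4078 + 0.5*(0.4078 - 0.4339) = 0.3947
  grad(y) = -0.8423, v = y - alpha*grad = 0.4461
  prox(v) = soft_thresh(0.4461, 0.0519) = 0.3942
Iteration 4: beta = 0.6, y = 0.3942 + 0.6*(0.3942 - 0.4078) = 0.3861
  grad(y) = -0.911, v = y - alpha*grad = 0.4417
  prox(v) = soft_thresh(0.4417, 0.0519) = 0.3898
f(x_4) = 4*0.3898^2 - 4*0.3898 + 0.85*|0.3898| = -0.6201


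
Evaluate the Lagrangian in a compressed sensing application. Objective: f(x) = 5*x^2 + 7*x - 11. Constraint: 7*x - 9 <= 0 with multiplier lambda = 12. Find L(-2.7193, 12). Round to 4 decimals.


Step 1: Evaluate f(x).
f(-2.7193) = 5*(-2.7193)^2 + 7*(-2.7193) - 11 = 6.9379
Step 2: Evaluate g(x).
g(-2.7193) = 7*-2.7193 - 9 = -28.0351
Step 3: Compute Lagrangian.
L = 6.9379 + 12*-28.0351 = -329.4833


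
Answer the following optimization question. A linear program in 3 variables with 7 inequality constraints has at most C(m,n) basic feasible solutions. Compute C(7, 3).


Each vertex corresponds to some choice of n active constraints out of m, so the number of vertices is at most C(m, n) = m! / (n!(m-n)!).
m = 7, n = 3
Numerator: 7 * 6 * 5
Denominator: 3! = 6
C(7, 3) = 35


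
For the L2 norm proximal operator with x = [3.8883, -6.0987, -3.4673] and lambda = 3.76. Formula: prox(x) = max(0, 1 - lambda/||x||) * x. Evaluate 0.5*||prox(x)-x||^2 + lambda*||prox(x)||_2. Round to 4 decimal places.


Step 1: Compute ||x||.
||x|| = 8.0209
Step 2: Compute scaling factor.
scale = max(0, 1 - 3.76/8.0209) = 0.5312
Step 3: prox(x) = [2.0656, -3.2398, -1.8419]
||prox(x)|| = 4.2609
Step 4: Proximal objective.
0.5*||prox-x||^2 = 7.0688
lambda*||prox|| = 16.021
Total = 23.0899


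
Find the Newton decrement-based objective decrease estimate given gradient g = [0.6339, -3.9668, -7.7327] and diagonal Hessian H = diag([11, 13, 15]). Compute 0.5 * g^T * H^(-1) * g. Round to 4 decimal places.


Step 1: H is diagonal, so H^(-1) * g = [0.0576, -0.3051, -0.5155].
Step 2: g^T H^(-1) g = sum_i g_i^2 / H_ii
  = (0.6339)^2/11 + (-3.9668)^2/13 + (-7.7327)^2/15
  = 0.0365 + 1.2104 + 3.9863 = 5.2333
Step 3: Objective decrease = 0.5 * g^T H^(-1) g = 2.6166


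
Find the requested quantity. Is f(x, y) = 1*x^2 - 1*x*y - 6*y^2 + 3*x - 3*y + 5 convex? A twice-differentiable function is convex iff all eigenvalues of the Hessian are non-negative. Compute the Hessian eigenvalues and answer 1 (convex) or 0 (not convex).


The Hessian of f(x,y) = 1*x^2 - 1*x*y - 6*y^2 + 3*x - 3*y + 5 is:
H = [[2, -1], [-1, -12]]
Trace = 2 - 12 = -10
Determinant = 2*-12 - (-1)^2 = -25
Discriminant = (-10)^2 - 4*-25 = 200.0
Eigenvalues: lambda_1 = -12.0711, lambda_2 = 2.0711
The function is not convex.

0


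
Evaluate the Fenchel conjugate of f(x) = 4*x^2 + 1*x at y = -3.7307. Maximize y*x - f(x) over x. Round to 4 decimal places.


f*(y) = sup_x {y*x - a*x^2 - b*x} = sup_x {(y-b)*x - a*x^2}
FOC: (y - b) - 2a*x = 0 => x* = (y - b)/(2a)
x* = (-3.7307 - 1)/(2*4) = -0.5913
f*(-3.7307) = (y-b)^2/(4a) = (-3.7307 - 1)^2/(4*4)
= 22.3795/16 = 1.3987


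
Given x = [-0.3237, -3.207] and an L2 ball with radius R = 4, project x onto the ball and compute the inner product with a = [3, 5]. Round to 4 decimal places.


Step 1: Compute ||x|| (intermediates to 6 decimals).
||x|| = sqrt((-0.3237)^2 + (-3.207)^2) = 3.223295
Step 2: Project.
Since ||x|| <= R, proj = x (no scaling needed).
proj(x) = [-0.3237, -3.207]
Step 3: Dot product.
a^T * proj(x) = 3*(-0.3237) + 5*(-3.207) = -17.0061


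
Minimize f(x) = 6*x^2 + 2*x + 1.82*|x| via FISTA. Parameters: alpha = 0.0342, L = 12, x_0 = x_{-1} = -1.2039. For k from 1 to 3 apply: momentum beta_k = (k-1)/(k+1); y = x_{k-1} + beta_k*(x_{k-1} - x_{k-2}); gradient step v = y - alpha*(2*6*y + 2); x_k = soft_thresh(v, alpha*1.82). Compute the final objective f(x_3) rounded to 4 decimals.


FISTA on f(x) = 6*x^2 + 2*x + 1.82*|x|
L = 12, alpha = 0.0342
Iteration 1: beta = 0.0, y = -1.2039 + 0.0*(-1.2039 + 1.2039) = -1.2039
  grad(y) = -12.4468, v = y - alpha*grad = -0.7782
  prox(v) = soft_thresh(-0.7782, 0.0622) = -0.716
Iteration 2: beta = 0.3333, y = -0.716 + 0.3333*(-0.716 + 1.2039) = -0.5533
  grad(y) = -4.64, v = y - alpha*grad = -0.3946
  prox(v) = soft_thresh(-0.3946, 0.0622) = -0.3324
Iteration 3: beta = 0.5, y = -0.3324 + 0.5*(-0.3324 + 0.716) = -0.1406
  grad(y) = 0.3126, v = y - alpha*grad = -0.1513
  prox(v) = soft_thresh(-0.1513, 0.0622) = -0.0891
f(x_3) = 6*(-0.0891)^2 + 2*(-0.0891) + 1.82*|-0.0891| = 0.0316


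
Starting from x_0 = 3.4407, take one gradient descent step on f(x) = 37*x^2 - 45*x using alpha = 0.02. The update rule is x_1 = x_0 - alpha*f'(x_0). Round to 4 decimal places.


We compute the gradient at x_0 and apply the update.
f'(x) = 74*x - 45
f'(3.4407) = 74*3.4407 - 45 = 209.6118
x_1 = 3.4407 - 0.02*209.6118 = -0.7515


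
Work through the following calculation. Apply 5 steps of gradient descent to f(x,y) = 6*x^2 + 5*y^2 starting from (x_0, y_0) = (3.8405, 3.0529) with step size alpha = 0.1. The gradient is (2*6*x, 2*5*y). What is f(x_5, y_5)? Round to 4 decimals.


Gradient descent on f(x,y) = 6*x^2 + 5*y^2.
Starting point: (3.8405, 3.0529), alpha = 0.1
Step 1: grad_x = 2*6*3.8405 = 46.086, grad_y = 2*5*3.0529 = 30.529
  x_1 = 3.8405 - 0.1*46.086 = -0.7681
  y_1 = 3.0529 - 0.1*30.529 = -0.0
Step 2: grad_x = 2*6*-0.7681 = -9.2172, grad_y = 2*5*-0.0 = -0.0
  x_2 = -0.7681 - 0.1*-9.2172 = 0.1536
  y_2 = -0.0 - 0.1*-0.0 = 0.0
Step 3: grad_x = 2*6*0.1536 = 1.8434, grad_y = 2*5*0.0 = 0.0
  x_3 = 0.1536 - 0.1*1.8434 = -0.0307
  y_3 = 0.0 - 0.1*0.0 = 0.0
Step 4: grad_x = 2*6*-0.0307 = -0.3687, grad_y = 2*5*0.0 = 0.0
  x_4 = -0.0307 - 0.1*-0.3687 = 0.0061
  y_4 = 0.0 - 0.1*0.0 = 0.0
Step 5: grad_x = 2*6*0.0061 = 0.0737, grad_y = 2*5*0.0 = 0.0
  x_5 = 0.0061 - 0.1*0.0737 = -0.0012
  y_5 = 0.0 - 0.1*0.0 = 0.0
f(-0.0012, 0.0) = 6*(-0.0012)^2 + 5*0.0^2 = 0.0


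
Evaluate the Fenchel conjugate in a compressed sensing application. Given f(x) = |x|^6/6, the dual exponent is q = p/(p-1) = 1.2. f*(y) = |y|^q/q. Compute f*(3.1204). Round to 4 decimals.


The conjugate exponent q satisfies 1/p + 1/q = 1.
p = 6, so q = 6/(6 - 1) = 1.2
|y|^q = 3.1204^1.2 = 3.9179
f*(3.1204) = 3.9179 / 1.2 = 3.2649


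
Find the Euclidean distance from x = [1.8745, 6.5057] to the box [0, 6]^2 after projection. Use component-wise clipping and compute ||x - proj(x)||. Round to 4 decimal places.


Project each component onto [0, 6].
clip(1.8745) = 1.8745, clip(6.5057) = 6.0
Projection = [1.8745, 6.0]
Squared diffs: [0.0, 0.2557]
Distance = sqrt(0.2557) = 0.5057


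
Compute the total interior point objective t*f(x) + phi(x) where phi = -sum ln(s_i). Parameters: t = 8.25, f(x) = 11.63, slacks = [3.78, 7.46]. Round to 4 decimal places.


Step 1: Compute log-barrier.
ln values: [1.3297, 2.0096]
phi = -(1.3297 + 2.0096) = -3.3393
Step 2: Compute augmented objective.
t*f(x) = 8.25*11.63 = 95.9475
Total = 95.9475 - 3.3393 = 92.6082


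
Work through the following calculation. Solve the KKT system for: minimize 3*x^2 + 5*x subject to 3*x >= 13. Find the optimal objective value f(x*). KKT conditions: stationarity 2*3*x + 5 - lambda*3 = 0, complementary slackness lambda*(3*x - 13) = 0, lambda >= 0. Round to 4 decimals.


Step 1: Try lambda = 0 (constraint inactive).
x_unc = -5/(2*3) = -0.8333
Check: 3*-0.8333 = -2.4999 < 13 -- violated!
Step 2: Constraint must be active: 3*x = 13
x* = 13/3 = 4.3333 (rounded; the exact value 13/3 is used below)
lambda = (2*3*(13/3) + 5)/3 = 10.3333
Step 3: Compute optimal value.
f(x*) = 3*(13/3)^2 + 5*(13/3) = 78.0


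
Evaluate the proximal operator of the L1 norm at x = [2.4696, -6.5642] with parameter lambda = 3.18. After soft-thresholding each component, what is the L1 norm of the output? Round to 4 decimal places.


Soft-thresholding with lambda = 3.18:
prox(2.4696) = sign(2.4696)*max(|2.4696| - 3.18, 0) = 0.0
prox(-6.5642) = sign(-6.5642)*max(|-6.5642| - 3.18, 0) = -3.3842
prox(x) = [0.0, -3.3842]
||prox(x)||_1 = 0.0 + 3.3842 = 3.3842


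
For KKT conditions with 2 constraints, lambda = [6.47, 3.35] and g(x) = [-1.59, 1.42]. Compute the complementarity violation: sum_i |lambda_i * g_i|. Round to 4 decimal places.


KKT complementary slackness check:
lambda_1 * g_1 = 6.47 * -1.59 = -10.2873
lambda_2 * g_2 = 3.35 * 1.42 = 4.757
Total violation = 10.2873 + 4.757 = 15.0443


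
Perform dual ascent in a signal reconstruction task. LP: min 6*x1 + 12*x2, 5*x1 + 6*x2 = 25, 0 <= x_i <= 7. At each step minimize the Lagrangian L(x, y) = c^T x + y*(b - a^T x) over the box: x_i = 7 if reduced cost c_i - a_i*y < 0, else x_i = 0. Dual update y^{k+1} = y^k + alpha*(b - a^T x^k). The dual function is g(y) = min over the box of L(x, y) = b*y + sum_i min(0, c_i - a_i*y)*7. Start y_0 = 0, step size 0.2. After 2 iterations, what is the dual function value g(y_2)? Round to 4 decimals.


Dual ascent for LP: min 6*x1 + 12*x2, 5*x1 + 6*x2 = 25, 0 <= x_i <= 7
Step 1: y^k = 0.0, reduced costs: (6.0, 12.0)
  x^k = (0.0, 0.0), subgradient = b - a^T x = 25.0
  y^{k+1} = 0.0 + 0.2*25.0 = 5.0
Step 2: y^k = 5.0, reduced costs: (-19.0, -18.0)
  x^k = (7.0, 7.0), subgradient = b - a^T x = -52.0
  y^{k+1} = 5.0 + 0.2*-52.0 = -5.4
Dual objective at y_2 = -5.4: reduced costs (33.0, 44.4), box minimizer x = (0.0, 0.0)
g(y_2) = b*y + (c1 - a1*y)*x1 + (c2 - a2*y)*x2 = 25*(-5.4) + 33.0*0.0 + 44.4*0.0 = -135.0 + 0.0 + 0.0 = -135.0


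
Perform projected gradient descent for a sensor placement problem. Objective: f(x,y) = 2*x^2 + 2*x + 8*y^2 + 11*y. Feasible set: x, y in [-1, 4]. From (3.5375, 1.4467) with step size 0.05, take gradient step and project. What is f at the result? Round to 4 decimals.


Step 1: Compute gradient at (3.5375, 1.4467).
grad_x = 2*2*3.5375 + 2 = 16.15
grad_y = 2*8*1.4467 + 11 = 34.1472
Step 2: Gradient step.
x_raw = 3.5375 - 0.05*16.15 = 2.73
y_raw = 1.4467 - 0.05*34.1472 = -0.2607
Step 3: Project onto [-1, 4].
x_proj = clip(2.73) = 2.73
y_proj = clip(-0.2607) = -0.2607
Step 4: Evaluate f.
f(2.73, -0.2607) = 18.0421


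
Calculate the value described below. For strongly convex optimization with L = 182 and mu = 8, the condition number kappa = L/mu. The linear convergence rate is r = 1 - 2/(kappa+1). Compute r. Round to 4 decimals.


Step 1: Compute the condition number.
kappa = L/mu = 182/8 = 22.75
Step 2: Compute the convergence rate.
r = 1 - 2/(kappa + 1) = 1 - 2*mu/(L + mu) = (L - mu)/(L + mu) = 174/190 = 0.9158


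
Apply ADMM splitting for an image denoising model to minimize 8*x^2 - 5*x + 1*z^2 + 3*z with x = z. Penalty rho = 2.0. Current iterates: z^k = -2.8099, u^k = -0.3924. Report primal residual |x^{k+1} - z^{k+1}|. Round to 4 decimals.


ADMM iteration with rho = 2.0, z^k = -2.8099, u^k = -0.3924
Step 1: x-update.
Minimize 8*x^2 - 5*x + (2.0/2)*(x + 2.8099 - 0.3924)^2
FOC: (2*8 + 2.0)*x = 5 + 2.0*(-2.8099 + 0.3924)
x^{k+1} = 0.0092
Step 2: z-update.
Minimize 1*z^2 + 3*z + (2.0/2)*(0.0092 - z - 0.3924)^2
FOC: (2*1 + 2.0)*z = -3 + 2.0*(0.0092 - 0.3924)
z^{k+1} = -0.9416
Step 3: u-update.
u^{k+1} = -0.3924 + 0.0092 + 0.9416 = 0.5584
Step 4: Primal residual = |0.0092 + 0.9416| = 0.9508


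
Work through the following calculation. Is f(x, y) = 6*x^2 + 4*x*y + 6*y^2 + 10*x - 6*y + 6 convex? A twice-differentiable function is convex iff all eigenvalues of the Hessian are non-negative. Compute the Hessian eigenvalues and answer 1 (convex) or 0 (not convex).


The Hessian of f(x,y) = 6*x^2 + 4*x*y + 6*y^2 + 10*x - 6*y + 6 is:
H = [[12, 4], [4, 12]]
Trace = 12 + 12 = 24
Determinant = 12*12 - (4)^2 = 128
Discriminant = (24)^2 - 4*128 = 64.0
Eigenvalues: lambda_1 = 8.0, lambda_2 = 16.0
The function is convex.

1


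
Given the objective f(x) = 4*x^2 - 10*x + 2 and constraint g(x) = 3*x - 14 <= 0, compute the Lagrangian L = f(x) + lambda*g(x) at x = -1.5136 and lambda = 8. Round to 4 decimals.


Step 1: Evaluate f(x).
f(-1.5136) = 4*(-1.5136)^2 - 10*(-1.5136) + 2 = 26.2999
Step 2: Evaluate g(x).
g(-1.5136) = 3*-1.5136 - 14 = -18.5408
Step 3: Compute Lagrangian.
L = 26.2999 + 8*-18.5408 = -122.0265


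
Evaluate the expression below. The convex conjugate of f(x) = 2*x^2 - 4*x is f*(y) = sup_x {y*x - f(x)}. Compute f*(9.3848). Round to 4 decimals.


f*(y) = sup_x {y*x - a*x^2 - b*x} = sup_x {(y-b)*x - a*x^2}
FOC: (y - b) - 2a*x = 0 => x* = (y - b)/(2a)
x* = (9.3848 + 4)/(2*2) = 3.3462
f*(9.3848) = (y-b)^2/(4a) = (9.3848 + 4)^2/(4*2)
= 179.1529/8 = 22.3941


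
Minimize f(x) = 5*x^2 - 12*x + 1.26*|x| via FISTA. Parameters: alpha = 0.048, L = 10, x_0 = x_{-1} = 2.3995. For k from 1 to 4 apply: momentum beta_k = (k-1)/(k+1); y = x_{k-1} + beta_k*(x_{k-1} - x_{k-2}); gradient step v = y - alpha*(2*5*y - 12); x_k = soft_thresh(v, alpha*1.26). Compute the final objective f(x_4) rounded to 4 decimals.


FISTA on f(x) = 5*x^2 - 12*x + 1.26*|x|
L = 10, alpha = 0.048
Iteration 1: beta = 0.0, y = 2.3995 + 0.0*(2.3995 - 2.3995) = 2.3995
  grad(y) = 11.995, v = y - alpha*grad = 1.8237
  prox(v) = soft_thresh(1.8237, 0.0605) = 1.7633
Iteration 2: beta = 0.3333, y = 1.7633 + 0.3333*(1.7633 - 2.3995) = 1.5512
  grad(y) = 3.5118, v = y - alpha*grad = 1.3826
  prox(v) = soft_thresh(1.3826, 0.0605) = 1.3221
Iteration 3: beta = 0.5, y = 1.3221 + 0.5*(1.3221 - 1.7633) = 1.1016
  grad(y) = -0.9843, v = y - alpha*grad = 1.1488
  prox(v) = soft_thresh(1.1488, 0.0605) = 1.0883
Iteration 4: beta = 0.6, y = 1.0883 + 0.6*(1.0883 - 1.3221) = 0.9481
  grad(y) = -2.5194, v = y - alpha*grad = 1.069
  prox(v) = soft_thresh(1.069, 0.0605) = 1.0085
f(x_4) = 5*1.0085^2 - 12*1.0085 + 1.26*|1.0085| = -5.7459


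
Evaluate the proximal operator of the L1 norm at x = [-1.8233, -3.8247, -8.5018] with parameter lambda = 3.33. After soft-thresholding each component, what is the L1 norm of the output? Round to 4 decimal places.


Soft-thresholding with lambda = 3.33:
prox(-1.8233) = sign(-1.8233)*max(|-1.8233| - 3.33, 0) = 0.0
prox(-3.8247) = sign(-3.8247)*max(|-3.8247| - 3.33, 0) = -0.4947
prox(-8.5018) = sign(-8.5018)*max(|-8.5018| - 3.33, 0) = -5.1718
prox(x) = [0.0, -0.4947, -5.1718]
||prox(x)||_1 = 0.0 + 0.4947 + 5.1718 = 5.6665


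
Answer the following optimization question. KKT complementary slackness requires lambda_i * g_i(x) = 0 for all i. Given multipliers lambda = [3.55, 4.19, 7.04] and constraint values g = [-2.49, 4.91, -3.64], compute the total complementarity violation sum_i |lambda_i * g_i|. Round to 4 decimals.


KKT complementary slackness check:
lambda_1 * g_1 = 3.55 * -2.49 = -8.8395
lambda_2 * g_2 = 4.19 * 4.91 = 20.5729
lambda_3 * g_3 = 7.04 * -3.64 = -25.6256
Total violation = 8.8395 + 20.5729 + 25.6256 = 55.038


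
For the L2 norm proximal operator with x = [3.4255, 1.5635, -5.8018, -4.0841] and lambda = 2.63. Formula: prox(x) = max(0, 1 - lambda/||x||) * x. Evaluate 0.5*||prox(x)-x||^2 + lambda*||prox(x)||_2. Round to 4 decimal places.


Step 1: Compute ||x||.
||x|| = 8.0324
Step 2: Compute scaling factor.
scale = max(0, 1 - 2.63/8.0324) = 0.6726
Step 3: prox(x) = [2.3039, 1.0516, -3.9022, -2.7469]
||prox(x)|| = 5.4024
Step 4: Proximal objective.
0.5*||prox-x||^2 = 3.4585
lambda*||prox|| = 14.2083
Total = 17.6667


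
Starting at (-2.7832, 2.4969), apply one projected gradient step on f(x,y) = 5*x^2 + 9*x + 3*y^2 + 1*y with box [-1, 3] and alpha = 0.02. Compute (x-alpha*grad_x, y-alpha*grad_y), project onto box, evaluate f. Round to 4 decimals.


Step 1: Compute gradient at (-2.7832, 2.4969).
grad_x = 2*5*-2.7832 + 9 = -18.832
grad_y = 2*3*2.4969 + 1 = 15.9814
Step 2: Gradient step.
x_raw = -2.7832 - 0.02*-18.832 = -2.4066
y_raw = 2.4969 - 0.02*15.9814 = 2.1773
Step 3: Project onto [-1, 3].
x_proj = clip(-2.4066) = -1.0
y_proj = clip(2.1773) = 2.1773
Step 4: Evaluate f.
f(-1.0, 2.1773) = 12.3988


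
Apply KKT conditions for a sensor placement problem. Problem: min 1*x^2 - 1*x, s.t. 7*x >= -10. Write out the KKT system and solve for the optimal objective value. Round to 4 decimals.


Step 1: Try lambda = 0 (constraint inactive).
Stationarity: 2*1*x - 1 = 0
x* = 1/(2*1) = 0.5
Check constraint: 7*0.5 = 3.5 >= -10 -- satisfied.
Step 2: Compute optimal value.
f(x*) = 1*0.5^2 - 1*0.5 = -0.25


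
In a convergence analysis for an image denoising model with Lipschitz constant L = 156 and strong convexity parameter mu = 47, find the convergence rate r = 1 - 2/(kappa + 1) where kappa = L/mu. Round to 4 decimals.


Step 1: Compute the condition number.
kappa = L/mu = 156/47 = 3.3191
Step 2: Compute the convergence rate.
r = 1 - 2/(kappa + 1) = 1 - 2*mu/(L + mu) = (L - mu)/(L + mu) = 109/203 = 0.5369


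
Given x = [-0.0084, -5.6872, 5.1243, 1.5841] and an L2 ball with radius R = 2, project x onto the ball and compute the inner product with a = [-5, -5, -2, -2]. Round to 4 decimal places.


Step 1: Compute ||x|| (intermediates to 6 decimals).
||x|| = sqrt((-0.0084)^2 + (-5.6872)^2 + 5.1243^2 + 1.5841^2) = 7.817425
Step 2: Project.
Since ||x|| > R, scale = R/||x|| = 2/7.817425 = 0.255839, proj(x) = scale * x
proj(x) = [-0.002149, -1.455008, 1.310996, 0.405275]
Step 3: Dot product.
a^T * proj(x) = -5*(-0.002149) - 5*(-1.455008) - 2*1.310996 - 2*0.405275 = 3.8532


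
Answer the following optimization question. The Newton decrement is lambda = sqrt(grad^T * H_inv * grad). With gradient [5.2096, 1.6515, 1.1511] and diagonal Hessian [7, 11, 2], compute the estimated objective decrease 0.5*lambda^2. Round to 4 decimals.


Step 1: H is diagonal, so H^(-1) * g = [0.7442, 0.1501, 0.5756].
Step 2: g^T H^(-1) g = sum_i g_i^2 / H_ii
  = (5.2096)^2/7 + (1.6515)^2/11 + (1.1511)^2/2
  = 3.8771 + 0.248 + 0.6625 = 4.7876
Step 3: Objective decrease = 0.5 * g^T H^(-1) g = 2.3938
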